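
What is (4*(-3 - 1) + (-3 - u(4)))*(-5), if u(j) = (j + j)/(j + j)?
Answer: 100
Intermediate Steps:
u(j) = 1 (u(j) = (2*j)/((2*j)) = (2*j)*(1/(2*j)) = 1)
(4*(-3 - 1) + (-3 - u(4)))*(-5) = (4*(-3 - 1) + (-3 - 1*1))*(-5) = (4*(-4) + (-3 - 1))*(-5) = (-16 - 4)*(-5) = -20*(-5) = 100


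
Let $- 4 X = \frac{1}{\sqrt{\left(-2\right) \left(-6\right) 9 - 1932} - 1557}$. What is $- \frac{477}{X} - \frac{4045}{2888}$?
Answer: $\frac{- 16180 \sqrt{114} + 13368406054257 i}{2888 \left(- 1557 i + 4 \sqrt{114}\right)} \approx -2.9708 \cdot 10^{6} + 81488.0 i$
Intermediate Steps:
$X = - \frac{1}{4 \left(-1557 + 4 i \sqrt{114}\right)}$ ($X = - \frac{1}{4 \left(\sqrt{\left(-2\right) \left(-6\right) 9 - 1932} - 1557\right)} = - \frac{1}{4 \left(\sqrt{12 \cdot 9 - 1932} - 1557\right)} = - \frac{1}{4 \left(\sqrt{108 - 1932} - 1557\right)} = - \frac{1}{4 \left(\sqrt{-1824} - 1557\right)} = - \frac{1}{4 \left(4 i \sqrt{114} - 1557\right)} = - \frac{1}{4 \left(-1557 + 4 i \sqrt{114}\right)} \approx 0.00016044 + 4.401 \cdot 10^{-6} i$)
$- \frac{477}{X} - \frac{4045}{2888} = - \frac{477}{\frac{519}{3234764} + \frac{i \sqrt{114}}{2426073}} - \frac{4045}{2888} = - \frac{4045}{2888} - \frac{477}{\frac{519}{3234764} + \frac{i \sqrt{114}}{2426073}}$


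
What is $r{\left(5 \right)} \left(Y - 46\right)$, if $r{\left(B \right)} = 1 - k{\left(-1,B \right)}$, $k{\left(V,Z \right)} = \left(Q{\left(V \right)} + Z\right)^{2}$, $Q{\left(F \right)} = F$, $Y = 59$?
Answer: $-195$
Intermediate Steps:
$k{\left(V,Z \right)} = \left(V + Z\right)^{2}$
$r{\left(B \right)} = 1 - \left(-1 + B\right)^{2}$
$r{\left(5 \right)} \left(Y - 46\right) = 5 \left(2 - 5\right) \left(59 - 46\right) = 5 \left(2 - 5\right) 13 = 5 \left(-3\right) 13 = \left(-15\right) 13 = -195$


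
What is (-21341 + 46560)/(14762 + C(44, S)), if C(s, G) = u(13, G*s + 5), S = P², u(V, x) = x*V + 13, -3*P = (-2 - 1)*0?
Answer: 25219/14840 ≈ 1.6994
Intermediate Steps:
P = 0 (P = -(-2 - 1)*0/3 = -(-1)*0 = -⅓*0 = 0)
u(V, x) = 13 + V*x (u(V, x) = V*x + 13 = 13 + V*x)
S = 0 (S = 0² = 0)
C(s, G) = 78 + 13*G*s (C(s, G) = 13 + 13*(G*s + 5) = 13 + 13*(5 + G*s) = 13 + (65 + 13*G*s) = 78 + 13*G*s)
(-21341 + 46560)/(14762 + C(44, S)) = (-21341 + 46560)/(14762 + (78 + 13*0*44)) = 25219/(14762 + (78 + 0)) = 25219/(14762 + 78) = 25219/14840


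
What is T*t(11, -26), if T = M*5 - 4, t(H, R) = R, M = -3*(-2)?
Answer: -676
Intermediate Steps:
M = 6
T = 26 (T = 6*5 - 4 = 30 - 4 = 26)
T*t(11, -26) = 26*(-26) = -676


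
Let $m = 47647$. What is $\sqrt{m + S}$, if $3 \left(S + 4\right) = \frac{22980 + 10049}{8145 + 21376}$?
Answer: $\frac{\sqrt{373686268085394}}{88563} \approx 218.27$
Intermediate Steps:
$S = - \frac{321223}{88563}$ ($S = -4 + \frac{\left(22980 + 10049\right) \frac{1}{8145 + 21376}}{3} = -4 + \frac{33029 \cdot \frac{1}{29521}}{3} = -4 + \frac{1}{3} \cdot \frac{33029}{29521} = -4 + \frac{33029}{88563} = - \frac{321223}{88563} \approx -3.6271$)
$\sqrt{m + S} = \sqrt{47647 - \frac{321223}{88563}} = \sqrt{\frac{4219440038}{88563}} = \frac{\sqrt{373686268085394}}{88563}$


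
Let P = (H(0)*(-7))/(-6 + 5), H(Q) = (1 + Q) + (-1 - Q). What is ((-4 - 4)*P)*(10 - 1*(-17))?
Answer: 0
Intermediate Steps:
H(Q) = 0
P = 0 (P = (0*(-7))/(-6 + 5) = 0/(-1) = 0*(-1) = 0)
((-4 - 4)*P)*(10 - 1*(-17)) = ((-4 - 4)*0)*(10 - 1*(-17)) = (-8*0)*(10 + 17) = 0*27 = 0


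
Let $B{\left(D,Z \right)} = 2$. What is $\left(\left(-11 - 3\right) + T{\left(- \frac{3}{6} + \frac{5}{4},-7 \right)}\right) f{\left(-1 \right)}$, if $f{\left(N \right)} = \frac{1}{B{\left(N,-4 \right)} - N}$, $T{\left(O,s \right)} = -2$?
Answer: $- \frac{16}{3} \approx -5.3333$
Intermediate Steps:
$f{\left(N \right)} = \frac{1}{2 - N}$
$\left(\left(-11 - 3\right) + T{\left(- \frac{3}{6} + \frac{5}{4},-7 \right)}\right) f{\left(-1 \right)} = \left(\left(-11 - 3\right) - 2\right) \left(- \frac{1}{-2 - 1}\right) = \left(\left(-11 - 3\right) - 2\right) \left(- \frac{1}{-3}\right) = \left(-14 - 2\right) \left(\left(-1\right) \left(- \frac{1}{3}\right)\right) = \left(-16\right) \frac{1}{3} = - \frac{16}{3}$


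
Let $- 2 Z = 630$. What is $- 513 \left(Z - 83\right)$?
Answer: $204174$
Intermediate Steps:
$Z = -315$ ($Z = \left(- \frac{1}{2}\right) 630 = -315$)
$- 513 \left(Z - 83\right) = - 513 \left(-315 - 83\right) = \left(-513\right) \left(-398\right) = 204174$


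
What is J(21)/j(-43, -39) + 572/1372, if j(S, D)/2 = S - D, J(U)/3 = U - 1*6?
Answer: -14291/2744 ≈ -5.2081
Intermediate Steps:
J(U) = -18 + 3*U (J(U) = 3*(U - 1*6) = 3*(U - 6) = 3*(-6 + U) = -18 + 3*U)
j(S, D) = -2*D + 2*S (j(S, D) = 2*(S - D) = -2*D + 2*S)
J(21)/j(-43, -39) + 572/1372 = (-18 + 3*21)/(-2*(-39) + 2*(-43)) + 572/1372 = (-18 + 63)/(78 - 86) + 572*(1/1372) = 45/(-8) + 143/343 = 45*(-⅛) + 143/343 = -45/8 + 143/343 = -14291/2744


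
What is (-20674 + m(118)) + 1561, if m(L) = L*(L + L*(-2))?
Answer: -33037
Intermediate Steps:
m(L) = -L**2 (m(L) = L*(L - 2*L) = L*(-L) = -L**2)
(-20674 + m(118)) + 1561 = (-20674 - 1*118**2) + 1561 = (-20674 - 1*13924) + 1561 = (-20674 - 13924) + 1561 = -34598 + 1561 = -33037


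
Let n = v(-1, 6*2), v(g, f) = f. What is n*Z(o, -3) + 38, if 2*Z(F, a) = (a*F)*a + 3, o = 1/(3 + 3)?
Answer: 65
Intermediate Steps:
o = 1/6 ≈ 0.16667
Z(F, a) = 3/2 + F*a**2/2 (Z(F, a) = ((a*F)*a + 3)/2 = ((F*a)*a + 3)/2 = (F*a**2 + 3)/2 = (3 + F*a**2)/2 = 3/2 + F*a**2/2)
n = 12 (n = 6*2 = 12)
n*Z(o, -3) + 38 = 12*(3/2 + (1/2)*(1/6)*(-3)**2) + 38 = 12*(3/2 + (1/2)*(1/6)*9) + 38 = 12*(3/2 + 3/4) + 38 = 12*(9/4) + 38 = 27 + 38 = 65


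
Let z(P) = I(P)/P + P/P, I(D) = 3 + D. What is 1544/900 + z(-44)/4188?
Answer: 23716039/13820400 ≈ 1.7160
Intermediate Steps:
z(P) = 1 + (3 + P)/P (z(P) = (3 + P)/P + P/P = (3 + P)/P + 1 = 1 + (3 + P)/P)
1544/900 + z(-44)/4188 = 1544/900 + (2 + 3/(-44))/4188 = 1544*(1/900) + (2 + 3*(-1/44))*(1/4188) = 386/225 + (2 - 3/44)*(1/4188) = 386/225 + (85/44)*(1/4188) = 386/225 + 85/184272 = 23716039/13820400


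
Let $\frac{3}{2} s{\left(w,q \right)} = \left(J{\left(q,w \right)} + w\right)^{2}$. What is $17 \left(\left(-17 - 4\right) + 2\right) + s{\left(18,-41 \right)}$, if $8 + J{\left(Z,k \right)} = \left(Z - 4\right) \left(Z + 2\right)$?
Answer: $\frac{6229481}{3} \approx 2.0765 \cdot 10^{6}$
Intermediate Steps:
$J{\left(Z,k \right)} = -8 + \left(-4 + Z\right) \left(2 + Z\right)$ ($J{\left(Z,k \right)} = -8 + \left(Z - 4\right) \left(Z + 2\right) = -8 + \left(-4 + Z\right) \left(2 + Z\right)$)
$s{\left(w,q \right)} = \frac{2 \left(-16 + w + q^{2} - 2 q\right)^{2}}{3}$ ($s{\left(w,q \right)} = \frac{2 \left(\left(-16 + q^{2} - 2 q\right) + w\right)^{2}}{3} = \frac{2 \left(-16 + w + q^{2} - 2 q\right)^{2}}{3}$)
$17 \left(\left(-17 - 4\right) + 2\right) + s{\left(18,-41 \right)} = 17 \left(\left(-17 - 4\right) + 2\right) + \frac{2 \left(-16 + 18 + \left(-41\right)^{2} - -82\right)^{2}}{3} = 17 \left(-21 + 2\right) + \frac{2 \left(-16 + 18 + 1681 + 82\right)^{2}}{3} = 17 \left(-19\right) + \frac{2 \cdot 1765^{2}}{3} = -323 + \frac{2}{3} \cdot 3115225 = -323 + \frac{6230450}{3} = \frac{6229481}{3}$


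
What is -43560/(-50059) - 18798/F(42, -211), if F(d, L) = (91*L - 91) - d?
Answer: 891599061/483920353 ≈ 1.8424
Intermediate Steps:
F(d, L) = -91 - d + 91*L (F(d, L) = (-91 + 91*L) - d = -91 - d + 91*L)
-43560/(-50059) - 18798/F(42, -211) = -43560/(-50059) - 18798/(-91 - 1*42 + 91*(-211)) = -43560*(-1/50059) - 18798/(-91 - 42 - 19201) = 43560/50059 - 18798/(-19334) = 43560/50059 - 18798*(-1/19334) = 43560/50059 + 9399/9667 = 891599061/483920353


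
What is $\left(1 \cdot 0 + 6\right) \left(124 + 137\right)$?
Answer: $1566$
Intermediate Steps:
$\left(1 \cdot 0 + 6\right) \left(124 + 137\right) = \left(0 + 6\right) 261 = 6 \cdot 261 = 1566$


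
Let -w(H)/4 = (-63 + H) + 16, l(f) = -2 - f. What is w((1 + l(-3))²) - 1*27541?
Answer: -27369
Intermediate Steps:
w(H) = 188 - 4*H (w(H) = -4*((-63 + H) + 16) = -4*(-47 + H) = 188 - 4*H)
w((1 + l(-3))²) - 1*27541 = (188 - 4*(1 + (-2 - 1*(-3)))²) - 1*27541 = (188 - 4*(1 + (-2 + 3))²) - 27541 = (188 - 4*(1 + 1)²) - 27541 = (188 - 4*2²) - 27541 = (188 - 4*4) - 27541 = (188 - 16) - 27541 = 172 - 27541 = -27369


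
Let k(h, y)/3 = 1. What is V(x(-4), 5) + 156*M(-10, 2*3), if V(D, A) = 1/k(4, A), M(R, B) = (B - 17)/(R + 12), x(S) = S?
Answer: -2573/3 ≈ -857.67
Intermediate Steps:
k(h, y) = 3 (k(h, y) = 3*1 = 3)
M(R, B) = (-17 + B)/(12 + R)
V(D, A) = ⅓ (V(D, A) = 1/3 = ⅓)
V(x(-4), 5) + 156*M(-10, 2*3) = ⅓ + 156*((-17 + 2*3)/(12 - 10)) = ⅓ + 156*((-17 + 6)/2) = ⅓ + 156*((½)*(-11)) = ⅓ + 156*(-11/2) = ⅓ - 858 = -2573/3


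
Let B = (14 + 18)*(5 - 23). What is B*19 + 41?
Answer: -10903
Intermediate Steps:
B = -576 (B = 32*(-18) = -576)
B*19 + 41 = -576*19 + 41 = -10944 + 41 = -10903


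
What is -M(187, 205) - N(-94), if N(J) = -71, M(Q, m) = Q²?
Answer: -34898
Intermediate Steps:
-M(187, 205) - N(-94) = -1*187² - 1*(-71) = -1*34969 + 71 = -34969 + 71 = -34898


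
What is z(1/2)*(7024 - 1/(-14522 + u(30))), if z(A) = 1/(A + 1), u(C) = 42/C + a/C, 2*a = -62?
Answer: 6119997212/1306947 ≈ 4682.7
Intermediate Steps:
a = -31 (a = (½)*(-62) = -31)
u(C) = 11/C (u(C) = 42/C - 31/C = 11/C)
z(A) = 1/(1 + A)
z(1/2)*(7024 - 1/(-14522 + u(30))) = (7024 - 1/(-14522 + 11/30))/(1 + 1/2) = (7024 - 1/(-14522 + 11*(1/30)))/(1 + ½) = (7024 - 1/(-14522 + 11/30))/(3/2) = 2*(7024 - 1/(-435649/30))/3 = 2*(7024 - 1*(-30/435649))/3 = 2*(7024 + 30/435649)/3 = (⅔)*(3059998606/435649) = 6119997212/1306947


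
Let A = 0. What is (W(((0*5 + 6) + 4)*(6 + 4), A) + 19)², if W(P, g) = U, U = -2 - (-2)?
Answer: 361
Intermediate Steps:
U = 0 (U = -2 - 1*(-2) = -2 + 2 = 0)
W(P, g) = 0
(W(((0*5 + 6) + 4)*(6 + 4), A) + 19)² = (0 + 19)² = 19² = 361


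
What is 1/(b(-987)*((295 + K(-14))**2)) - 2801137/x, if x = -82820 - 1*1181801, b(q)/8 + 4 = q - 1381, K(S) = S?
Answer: 4197122659330611/1894862499108256 ≈ 2.2150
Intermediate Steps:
b(q) = -11080 + 8*q (b(q) = -32 + 8*(q - 1381) = -32 + 8*(-1381 + q) = -32 + (-11048 + 8*q) = -11080 + 8*q)
x = -1264621 (x = -82820 - 1181801 = -1264621)
1/(b(-987)*((295 + K(-14))**2)) - 2801137/x = 1/((-11080 + 8*(-987))*((295 - 14)**2)) - 2801137/(-1264621) = 1/((-11080 - 7896)*(281**2)) - 2801137*(-1/1264621) = 1/(-18976*78961) + 2801137/1264621 = -1/18976*1/78961 + 2801137/1264621 = -1/1498363936 + 2801137/1264621 = 4197122659330611/1894862499108256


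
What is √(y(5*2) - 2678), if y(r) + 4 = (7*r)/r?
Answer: 5*I*√107 ≈ 51.72*I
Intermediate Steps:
y(r) = 3 (y(r) = -4 + (7*r)/r = -4 + 7 = 3)
√(y(5*2) - 2678) = √(3 - 2678) = √(-2675) = 5*I*√107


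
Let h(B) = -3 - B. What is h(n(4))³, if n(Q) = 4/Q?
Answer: -64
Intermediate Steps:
h(n(4))³ = (-3 - 4/4)³ = (-3 - 1*1)³ = (-3 - 1)³ = (-4)³ = -64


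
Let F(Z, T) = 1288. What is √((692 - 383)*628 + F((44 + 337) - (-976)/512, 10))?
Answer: 2*√48835 ≈ 441.97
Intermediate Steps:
√((692 - 383)*628 + F((44 + 337) - (-976)/512, 10)) = √((692 - 383)*628 + 1288) = √(309*628 + 1288) = √(194052 + 1288) = √195340 = 2*√48835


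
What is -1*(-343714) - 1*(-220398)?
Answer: 564112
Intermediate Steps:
-1*(-343714) - 1*(-220398) = 343714 + 220398 = 564112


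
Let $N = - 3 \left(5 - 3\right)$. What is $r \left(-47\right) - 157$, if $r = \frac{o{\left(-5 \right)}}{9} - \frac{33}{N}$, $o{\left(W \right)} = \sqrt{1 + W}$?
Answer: $- \frac{831}{2} - \frac{94 i}{9} \approx -415.5 - 10.444 i$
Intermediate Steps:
$N = -6$ ($N = \left(-3\right) 2 = -6$)
$r = \frac{11}{2} + \frac{2 i}{9}$ ($r = \frac{\sqrt{1 - 5}}{9} - \frac{33}{-6} = \sqrt{-4} \cdot \frac{1}{9} - - \frac{11}{2} = 2 i \frac{1}{9} + \frac{11}{2} = \frac{2 i}{9} + \frac{11}{2} = \frac{11}{2} + \frac{2 i}{9} \approx 5.5 + 0.22222 i$)
$r \left(-47\right) - 157 = \left(\frac{11}{2} + \frac{2 i}{9}\right) \left(-47\right) - 157 = \left(- \frac{517}{2} - \frac{94 i}{9}\right) - 157 = - \frac{831}{2} - \frac{94 i}{9}$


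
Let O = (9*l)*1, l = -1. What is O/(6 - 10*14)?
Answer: 9/134 ≈ 0.067164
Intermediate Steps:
O = -9 (O = (9*(-1))*1 = -9*1 = -9)
O/(6 - 10*14) = -9/(6 - 10*14) = -9/(6 - 140) = -9/(-134) = -9*(-1/134) = 9/134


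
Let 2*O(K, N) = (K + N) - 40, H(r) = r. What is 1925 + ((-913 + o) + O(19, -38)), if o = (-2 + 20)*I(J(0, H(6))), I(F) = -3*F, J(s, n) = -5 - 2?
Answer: 2721/2 ≈ 1360.5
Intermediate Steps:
J(s, n) = -7
O(K, N) = -20 + K/2 + N/2 (O(K, N) = ((K + N) - 40)/2 = (-40 + K + N)/2 = -20 + K/2 + N/2)
o = 378 (o = (-2 + 20)*(-3*(-7)) = 18*21 = 378)
1925 + ((-913 + o) + O(19, -38)) = 1925 + ((-913 + 378) + (-20 + (1/2)*19 + (1/2)*(-38))) = 1925 + (-535 + (-20 + 19/2 - 19)) = 1925 + (-535 - 59/2) = 1925 - 1129/2 = 2721/2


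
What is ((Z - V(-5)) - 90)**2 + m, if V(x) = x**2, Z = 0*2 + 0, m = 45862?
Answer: 59087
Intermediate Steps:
Z = 0 (Z = 0 + 0 = 0)
((Z - V(-5)) - 90)**2 + m = ((0 - 1*(-5)**2) - 90)**2 + 45862 = ((0 - 1*25) - 90)**2 + 45862 = ((0 - 25) - 90)**2 + 45862 = (-25 - 90)**2 + 45862 = (-115)**2 + 45862 = 13225 + 45862 = 59087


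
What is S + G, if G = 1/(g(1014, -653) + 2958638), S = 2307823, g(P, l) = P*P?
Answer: 9200907202383/3986834 ≈ 2.3078e+6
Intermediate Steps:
g(P, l) = P²
G = 1/3986834 (G = 1/(1014² + 2958638) = 1/(1028196 + 2958638) = 1/3986834 ≈ 2.5083e-7)
S + G = 2307823 + 1/3986834 = 9200907202383/3986834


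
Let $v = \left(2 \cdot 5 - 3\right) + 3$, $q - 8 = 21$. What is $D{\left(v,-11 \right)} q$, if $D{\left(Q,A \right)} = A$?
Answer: $-319$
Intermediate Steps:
$q = 29$ ($q = 8 + 21 = 29$)
$v = 10$ ($v = \left(10 - 3\right) + 3 = 7 + 3 = 10$)
$D{\left(v,-11 \right)} q = \left(-11\right) 29 = -319$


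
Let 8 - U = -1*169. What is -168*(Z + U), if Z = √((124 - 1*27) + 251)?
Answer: -29736 - 336*√87 ≈ -32870.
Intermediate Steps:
U = 177 (U = 8 - (-1)*169 = 8 - 1*(-169) = 8 + 169 = 177)
Z = 2*√87 (Z = √((124 - 27) + 251) = √(97 + 251) = √348 = 2*√87 ≈ 18.655)
-168*(Z + U) = -168*(2*√87 + 177) = -168*(177 + 2*√87) = -(29736 + 336*√87) = -29736 - 336*√87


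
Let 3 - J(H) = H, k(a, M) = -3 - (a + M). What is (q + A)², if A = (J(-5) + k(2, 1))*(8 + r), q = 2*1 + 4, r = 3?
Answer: 784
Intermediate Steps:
k(a, M) = -3 - M - a (k(a, M) = -3 - (M + a) = -3 + (-M - a) = -3 - M - a)
J(H) = 3 - H
q = 6 (q = 2 + 4 = 6)
A = 22 (A = ((3 - 1*(-5)) + (-3 - 1*1 - 1*2))*(8 + 3) = ((3 + 5) + (-3 - 1 - 2))*11 = (8 - 6)*11 = 2*11 = 22)
(q + A)² = (6 + 22)² = 28² = 784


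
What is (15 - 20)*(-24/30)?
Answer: 4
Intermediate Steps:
(15 - 20)*(-24/30) = -(-120)/30 = -5*(-4/5) = 4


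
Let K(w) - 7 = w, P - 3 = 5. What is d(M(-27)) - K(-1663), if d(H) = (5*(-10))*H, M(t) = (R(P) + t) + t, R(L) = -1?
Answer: 4406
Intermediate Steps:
P = 8 (P = 3 + 5 = 8)
K(w) = 7 + w
M(t) = -1 + 2*t (M(t) = (-1 + t) + t = -1 + 2*t)
d(H) = -50*H
d(M(-27)) - K(-1663) = -50*(-1 + 2*(-27)) - (7 - 1663) = -50*(-1 - 54) - 1*(-1656) = -50*(-55) + 1656 = 2750 + 1656 = 4406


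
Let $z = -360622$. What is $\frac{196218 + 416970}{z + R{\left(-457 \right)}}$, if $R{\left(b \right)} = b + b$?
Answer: $- \frac{51099}{30128} \approx -1.6961$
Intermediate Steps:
$R{\left(b \right)} = 2 b$
$\frac{196218 + 416970}{z + R{\left(-457 \right)}} = \frac{196218 + 416970}{-360622 + 2 \left(-457\right)} = \frac{613188}{-360622 - 914} = \frac{613188}{-361536} = 613188 \left(- \frac{1}{361536}\right) = - \frac{51099}{30128}$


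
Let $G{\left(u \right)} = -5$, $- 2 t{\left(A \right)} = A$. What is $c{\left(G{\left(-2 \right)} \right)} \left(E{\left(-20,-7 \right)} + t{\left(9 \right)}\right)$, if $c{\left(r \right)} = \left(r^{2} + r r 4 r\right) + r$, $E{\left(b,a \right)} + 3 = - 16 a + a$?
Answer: $-46800$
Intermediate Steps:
$t{\left(A \right)} = - \frac{A}{2}$
$E{\left(b,a \right)} = -3 - 15 a$ ($E{\left(b,a \right)} = -3 + \left(- 16 a + a\right) = -3 - 15 a$)
$c{\left(r \right)} = r + r^{2} + 4 r^{3}$ ($c{\left(r \right)} = \left(r^{2} + r^{2} \cdot 4 r\right) + r = \left(r^{2} + 4 r^{2} r\right) + r = \left(r^{2} + 4 r^{3}\right) + r = r + r^{2} + 4 r^{3}$)
$c{\left(G{\left(-2 \right)} \right)} \left(E{\left(-20,-7 \right)} + t{\left(9 \right)}\right) = - 5 \left(1 - 5 + 4 \left(-5\right)^{2}\right) \left(\left(-3 - -105\right) - \frac{9}{2}\right) = - 5 \left(1 - 5 + 4 \cdot 25\right) \left(\left(-3 + 105\right) - \frac{9}{2}\right) = - 5 \left(1 - 5 + 100\right) \left(102 - \frac{9}{2}\right) = \left(-5\right) 96 \cdot \frac{195}{2} = \left(-480\right) \frac{195}{2} = -46800$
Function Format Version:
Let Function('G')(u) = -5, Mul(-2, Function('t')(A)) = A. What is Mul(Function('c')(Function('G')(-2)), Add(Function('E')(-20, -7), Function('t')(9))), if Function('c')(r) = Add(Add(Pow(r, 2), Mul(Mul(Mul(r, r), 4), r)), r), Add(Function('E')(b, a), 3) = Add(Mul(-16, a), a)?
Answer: -46800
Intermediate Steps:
Function('t')(A) = Mul(Rational(-1, 2), A)
Function('E')(b, a) = Add(-3, Mul(-15, a)) (Function('E')(b, a) = Add(-3, Add(Mul(-16, a), a)) = Add(-3, Mul(-15, a)))
Function('c')(r) = Add(r, Pow(r, 2), Mul(4, Pow(r, 3))) (Function('c')(r) = Add(Add(Pow(r, 2), Mul(Mul(Pow(r, 2), 4), r)), r) = Add(Add(Pow(r, 2), Mul(Mul(4, Pow(r, 2)), r)), r) = Add(Add(Pow(r, 2), Mul(4, Pow(r, 3))), r) = Add(r, Pow(r, 2), Mul(4, Pow(r, 3))))
Mul(Function('c')(Function('G')(-2)), Add(Function('E')(-20, -7), Function('t')(9))) = Mul(Mul(-5, Add(1, -5, Mul(4, Pow(-5, 2)))), Add(Add(-3, Mul(-15, -7)), Mul(Rational(-1, 2), 9))) = Mul(Mul(-5, Add(1, -5, Mul(4, 25))), Add(Add(-3, 105), Rational(-9, 2))) = Mul(Mul(-5, Add(1, -5, 100)), Add(102, Rational(-9, 2))) = Mul(Mul(-5, 96), Rational(195, 2)) = Mul(-480, Rational(195, 2)) = -46800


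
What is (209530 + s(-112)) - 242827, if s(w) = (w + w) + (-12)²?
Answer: -33377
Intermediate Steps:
s(w) = 144 + 2*w (s(w) = 2*w + 144 = 144 + 2*w)
(209530 + s(-112)) - 242827 = (209530 + (144 + 2*(-112))) - 242827 = (209530 + (144 - 224)) - 242827 = (209530 - 80) - 242827 = 209450 - 242827 = -33377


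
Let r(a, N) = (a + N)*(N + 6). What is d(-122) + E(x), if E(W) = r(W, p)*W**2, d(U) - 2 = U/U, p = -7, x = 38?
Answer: -44761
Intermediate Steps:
r(a, N) = (6 + N)*(N + a) (r(a, N) = (N + a)*(6 + N) = (6 + N)*(N + a))
d(U) = 3 (d(U) = 2 + U/U = 2 + 1 = 3)
E(W) = W**2*(7 - W) (E(W) = ((-7)**2 + 6*(-7) + 6*W - 7*W)*W**2 = (49 - 42 + 6*W - 7*W)*W**2 = (7 - W)*W**2 = W**2*(7 - W))
d(-122) + E(x) = 3 + 38**2*(7 - 1*38) = 3 + 1444*(7 - 38) = 3 + 1444*(-31) = 3 - 44764 = -44761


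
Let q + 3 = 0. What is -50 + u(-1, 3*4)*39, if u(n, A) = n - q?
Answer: 28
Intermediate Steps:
q = -3 (q = -3 + 0 = -3)
u(n, A) = 3 + n (u(n, A) = n - 1*(-3) = n + 3 = 3 + n)
-50 + u(-1, 3*4)*39 = -50 + (3 - 1)*39 = -50 + 2*39 = -50 + 78 = 28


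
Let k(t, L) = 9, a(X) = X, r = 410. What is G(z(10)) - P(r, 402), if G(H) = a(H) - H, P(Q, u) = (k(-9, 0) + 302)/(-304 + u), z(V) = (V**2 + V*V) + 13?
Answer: -311/98 ≈ -3.1735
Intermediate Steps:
z(V) = 13 + 2*V**2 (z(V) = (V**2 + V**2) + 13 = 2*V**2 + 13 = 13 + 2*V**2)
P(Q, u) = 311/(-304 + u) (P(Q, u) = (9 + 302)/(-304 + u) = 311/(-304 + u))
G(H) = 0 (G(H) = H - H = 0)
G(z(10)) - P(r, 402) = 0 - 311/(-304 + 402) = 0 - 311/98 = -311/98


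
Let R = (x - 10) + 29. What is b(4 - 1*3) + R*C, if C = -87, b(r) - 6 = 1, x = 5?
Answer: -2081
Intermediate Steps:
b(r) = 7 (b(r) = 6 + 1 = 7)
R = 24 (R = (5 - 10) + 29 = -5 + 29 = 24)
b(4 - 1*3) + R*C = 7 + 24*(-87) = 7 - 2088 = -2081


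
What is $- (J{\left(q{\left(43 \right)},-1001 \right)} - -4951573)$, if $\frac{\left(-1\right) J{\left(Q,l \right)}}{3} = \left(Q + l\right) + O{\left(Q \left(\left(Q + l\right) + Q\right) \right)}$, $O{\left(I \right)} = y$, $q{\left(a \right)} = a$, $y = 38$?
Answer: $-4954333$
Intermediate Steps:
$O{\left(I \right)} = 38$
$J{\left(Q,l \right)} = -114 - 3 Q - 3 l$ ($J{\left(Q,l \right)} = - 3 \left(\left(Q + l\right) + 38\right) = - 3 \left(38 + Q + l\right) = -114 - 3 Q - 3 l$)
$- (J{\left(q{\left(43 \right)},-1001 \right)} - -4951573) = - (\left(-114 - 129 - -3003\right) - -4951573) = - (\left(-114 - 129 + 3003\right) + 4951573) = - (2760 + 4951573) = \left(-1\right) 4954333 = -4954333$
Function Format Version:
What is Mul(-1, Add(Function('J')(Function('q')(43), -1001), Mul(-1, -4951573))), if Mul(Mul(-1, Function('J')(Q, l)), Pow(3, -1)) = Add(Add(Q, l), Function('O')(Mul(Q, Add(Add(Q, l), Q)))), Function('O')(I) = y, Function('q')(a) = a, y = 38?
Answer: -4954333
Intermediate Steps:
Function('O')(I) = 38
Function('J')(Q, l) = Add(-114, Mul(-3, Q), Mul(-3, l)) (Function('J')(Q, l) = Mul(-3, Add(Add(Q, l), 38)) = Mul(-3, Add(38, Q, l)) = Add(-114, Mul(-3, Q), Mul(-3, l)))
Mul(-1, Add(Function('J')(Function('q')(43), -1001), Mul(-1, -4951573))) = Mul(-1, Add(Add(-114, Mul(-3, 43), Mul(-3, -1001)), Mul(-1, -4951573))) = Mul(-1, Add(Add(-114, -129, 3003), 4951573)) = Mul(-1, Add(2760, 4951573)) = Mul(-1, 4954333) = -4954333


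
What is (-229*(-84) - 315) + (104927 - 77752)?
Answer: 46096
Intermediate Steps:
(-229*(-84) - 315) + (104927 - 77752) = (19236 - 315) + 27175 = 18921 + 27175 = 46096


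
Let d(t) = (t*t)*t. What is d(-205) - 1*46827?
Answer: -8661952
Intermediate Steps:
d(t) = t**3 (d(t) = t**2*t = t**3)
d(-205) - 1*46827 = (-205)**3 - 1*46827 = -8615125 - 46827 = -8661952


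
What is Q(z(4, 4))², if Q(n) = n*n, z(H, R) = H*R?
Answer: 65536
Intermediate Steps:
Q(n) = n²
Q(z(4, 4))² = ((4*4)²)² = (16²)² = 256² = 65536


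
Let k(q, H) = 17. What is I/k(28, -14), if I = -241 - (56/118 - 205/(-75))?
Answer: -216124/15045 ≈ -14.365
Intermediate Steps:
I = -216124/885 (I = -241 - (56*(1/118) - 205*(-1/75)) = -241 - (28/59 + 41/15) = -241 - 1*2839/885 = -241 - 2839/885 = -216124/885 ≈ -244.21)
I/k(28, -14) = -216124/885/17 = -216124/885*1/17 = -216124/15045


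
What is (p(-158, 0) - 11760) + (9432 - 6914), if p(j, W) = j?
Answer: -9400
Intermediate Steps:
(p(-158, 0) - 11760) + (9432 - 6914) = (-158 - 11760) + (9432 - 6914) = -11918 + 2518 = -9400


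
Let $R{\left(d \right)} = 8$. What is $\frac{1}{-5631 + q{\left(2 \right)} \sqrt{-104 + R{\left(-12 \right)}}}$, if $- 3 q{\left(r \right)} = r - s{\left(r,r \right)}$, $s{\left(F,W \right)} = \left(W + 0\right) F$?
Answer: $- \frac{16893}{95124611} - \frac{8 i \sqrt{6}}{95124611} \approx -0.00017759 - 2.06 \cdot 10^{-7} i$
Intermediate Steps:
$s{\left(F,W \right)} = F W$ ($s{\left(F,W \right)} = W F = F W$)
$q{\left(r \right)} = - \frac{r}{3} + \frac{r^{2}}{3}$ ($q{\left(r \right)} = - \frac{r - r r}{3} = - \frac{r - r^{2}}{3} = - \frac{r}{3} + \frac{r^{2}}{3}$)
$\frac{1}{-5631 + q{\left(2 \right)} \sqrt{-104 + R{\left(-12 \right)}}} = \frac{1}{-5631 + \frac{1}{3} \cdot 2 \left(-1 + 2\right) \sqrt{-104 + 8}} = \frac{1}{-5631 + \frac{1}{3} \cdot 2 \cdot 1 \sqrt{-96}} = \frac{1}{-5631 + \frac{2 \cdot 4 i \sqrt{6}}{3}} = \frac{1}{-5631 + \frac{8 i \sqrt{6}}{3}}$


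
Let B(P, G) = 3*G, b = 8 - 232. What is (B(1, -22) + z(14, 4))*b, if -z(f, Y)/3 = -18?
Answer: 2688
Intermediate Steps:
b = -224
z(f, Y) = 54 (z(f, Y) = -3*(-18) = 54)
(B(1, -22) + z(14, 4))*b = (3*(-22) + 54)*(-224) = (-66 + 54)*(-224) = -12*(-224) = 2688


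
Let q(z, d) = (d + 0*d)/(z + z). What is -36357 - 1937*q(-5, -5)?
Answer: -74651/2 ≈ -37326.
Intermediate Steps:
q(z, d) = d/(2*z) (q(z, d) = (d + 0)/((2*z)) = d*(1/(2*z)) = d/(2*z))
-36357 - 1937*q(-5, -5) = -36357 - 1937*(½)*(-5)/(-5) = -36357 - 1937*(½)*(-5)*(-⅕) = -36357 - 1937/2 = -74651/2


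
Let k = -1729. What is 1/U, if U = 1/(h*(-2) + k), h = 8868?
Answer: -19465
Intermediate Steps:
U = -1/19465 (U = 1/(8868*(-2) - 1729) = 1/(-17736 - 1729) = 1/(-19465) = -1/19465 ≈ -5.1374e-5)
1/U = 1/(-1/19465) = -19465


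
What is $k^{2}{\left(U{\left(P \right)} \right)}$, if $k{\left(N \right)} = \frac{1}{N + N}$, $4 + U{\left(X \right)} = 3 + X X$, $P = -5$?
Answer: $\frac{1}{2304} \approx 0.00043403$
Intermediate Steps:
$U{\left(X \right)} = -1 + X^{2}$ ($U{\left(X \right)} = -4 + \left(3 + X X\right) = -4 + \left(3 + X^{2}\right) = -1 + X^{2}$)
$k{\left(N \right)} = \frac{1}{2 N}$
$k^{2}{\left(U{\left(P \right)} \right)} = \left(\frac{1}{2 \left(-1 + \left(-5\right)^{2}\right)}\right)^{2} = \left(\frac{1}{2 \left(-1 + 25\right)}\right)^{2} = \left(\frac{1}{2 \cdot 24}\right)^{2} = \left(\frac{1}{2} \cdot \frac{1}{24}\right)^{2} = \left(\frac{1}{48}\right)^{2} = \frac{1}{2304}$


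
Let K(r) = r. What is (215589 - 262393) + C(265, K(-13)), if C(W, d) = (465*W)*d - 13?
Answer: -1648742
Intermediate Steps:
C(W, d) = -13 + 465*W*d (C(W, d) = 465*W*d - 13 = -13 + 465*W*d)
(215589 - 262393) + C(265, K(-13)) = (215589 - 262393) + (-13 + 465*265*(-13)) = -46804 + (-13 - 1601925) = -46804 - 1601938 = -1648742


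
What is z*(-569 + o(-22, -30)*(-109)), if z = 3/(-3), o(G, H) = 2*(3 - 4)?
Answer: 351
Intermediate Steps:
o(G, H) = -2 (o(G, H) = 2*(-1) = -2)
z = -1 (z = 3*(-⅓) = -1)
z*(-569 + o(-22, -30)*(-109)) = -(-569 - 2*(-109)) = -(-569 + 218) = -1*(-351) = 351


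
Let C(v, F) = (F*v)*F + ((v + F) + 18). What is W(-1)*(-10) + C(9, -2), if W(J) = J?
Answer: 71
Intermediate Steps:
C(v, F) = 18 + F + v + v*F² (C(v, F) = v*F² + ((F + v) + 18) = v*F² + (18 + F + v) = 18 + F + v + v*F²)
W(-1)*(-10) + C(9, -2) = -1*(-10) + (18 - 2 + 9 + 9*(-2)²) = 10 + (18 - 2 + 9 + 9*4) = 10 + (18 - 2 + 9 + 36) = 10 + 61 = 71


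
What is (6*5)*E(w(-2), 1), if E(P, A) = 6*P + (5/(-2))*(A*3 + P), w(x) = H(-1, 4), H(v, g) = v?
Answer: -330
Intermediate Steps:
w(x) = -1
E(P, A) = -15*A/2 + 7*P/2 (E(P, A) = 6*P + (5*(-½))*(3*A + P) = 6*P - 5*(P + 3*A)/2 = 6*P + (-15*A/2 - 5*P/2) = -15*A/2 + 7*P/2)
(6*5)*E(w(-2), 1) = (6*5)*(-15/2*1 + (7/2)*(-1)) = 30*(-15/2 - 7/2) = 30*(-11) = -330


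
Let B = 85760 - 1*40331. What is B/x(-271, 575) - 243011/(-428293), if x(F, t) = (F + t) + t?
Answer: 6556843122/125489849 ≈ 52.250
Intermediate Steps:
B = 45429 (B = 85760 - 40331 = 45429)
x(F, t) = F + 2*t
B/x(-271, 575) - 243011/(-428293) = 45429/(-271 + 2*575) - 243011/(-428293) = 45429/(-271 + 1150) - 243011*(-1/428293) = 45429/879 + 243011/428293 = 45429*(1/879) + 243011/428293 = 15143/293 + 243011/428293 = 6556843122/125489849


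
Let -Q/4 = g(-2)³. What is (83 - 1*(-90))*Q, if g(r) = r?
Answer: 5536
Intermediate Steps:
Q = 32 (Q = -4*(-2)³ = -4*(-8) = 32)
(83 - 1*(-90))*Q = (83 - 1*(-90))*32 = (83 + 90)*32 = 173*32 = 5536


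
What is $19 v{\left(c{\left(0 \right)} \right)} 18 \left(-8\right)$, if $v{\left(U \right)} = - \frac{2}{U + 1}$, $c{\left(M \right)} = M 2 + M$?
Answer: $5472$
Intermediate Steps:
$c{\left(M \right)} = 3 M$ ($c{\left(M \right)} = 2 M + M = 3 M$)
$v{\left(U \right)} = - \frac{2}{1 + U}$
$19 v{\left(c{\left(0 \right)} \right)} 18 \left(-8\right) = 19 - \frac{2}{1 + 3 \cdot 0} \cdot 18 \left(-8\right) = 19 - \frac{2}{1 + 0} \cdot 18 \left(-8\right) = 19 - \frac{2}{1} \cdot 18 \left(-8\right) = 19 \left(-2\right) 1 \cdot 18 \left(-8\right) = 19 \left(-2\right) 18 \left(-8\right) = 19 \left(\left(-36\right) \left(-8\right)\right) = 19 \cdot 288 = 5472$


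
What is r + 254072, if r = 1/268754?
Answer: 68282866289/268754 ≈ 2.5407e+5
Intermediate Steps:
r = 1/268754 ≈ 3.7209e-6
r + 254072 = 1/268754 + 254072 = 68282866289/268754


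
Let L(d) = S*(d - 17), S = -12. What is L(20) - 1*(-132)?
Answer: 96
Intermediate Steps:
L(d) = 204 - 12*d (L(d) = -12*(d - 17) = -12*(-17 + d) = 204 - 12*d)
L(20) - 1*(-132) = (204 - 12*20) - 1*(-132) = (204 - 240) + 132 = -36 + 132 = 96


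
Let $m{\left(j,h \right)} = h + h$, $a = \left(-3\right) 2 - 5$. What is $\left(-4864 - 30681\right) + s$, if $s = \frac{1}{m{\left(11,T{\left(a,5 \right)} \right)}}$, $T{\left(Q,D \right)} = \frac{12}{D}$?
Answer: $- \frac{853075}{24} \approx -35545.0$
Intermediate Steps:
$a = -11$ ($a = -6 - 5 = -11$)
$m{\left(j,h \right)} = 2 h$
$s = \frac{5}{24}$ ($s = \frac{1}{2 \cdot \frac{12}{5}} = \frac{1}{\frac{24}{5}} = \frac{5}{24} \approx 0.20833$)
$\left(-4864 - 30681\right) + s = \left(-4864 - 30681\right) + \frac{5}{24} = -35545 + \frac{5}{24} = - \frac{853075}{24}$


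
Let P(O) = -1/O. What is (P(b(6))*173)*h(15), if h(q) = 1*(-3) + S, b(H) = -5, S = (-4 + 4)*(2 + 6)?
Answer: -519/5 ≈ -103.80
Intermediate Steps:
S = 0 (S = 0*8 = 0)
h(q) = -3 (h(q) = 1*(-3) + 0 = -3 + 0 = -3)
(P(b(6))*173)*h(15) = (-1/(-5)*173)*(-3) = (-1*(-⅕)*173)*(-3) = ((⅕)*173)*(-3) = (173/5)*(-3) = -519/5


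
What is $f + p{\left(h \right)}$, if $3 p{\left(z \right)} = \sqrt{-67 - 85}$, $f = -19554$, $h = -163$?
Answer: $-19554 + \frac{2 i \sqrt{38}}{3} \approx -19554.0 + 4.1096 i$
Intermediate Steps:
$p{\left(z \right)} = \frac{2 i \sqrt{38}}{3}$ ($p{\left(z \right)} = \frac{\sqrt{-67 - 85}}{3} = \frac{\sqrt{-152}}{3} = \frac{2 i \sqrt{38}}{3}$)
$f + p{\left(h \right)} = -19554 + \frac{2 i \sqrt{38}}{3}$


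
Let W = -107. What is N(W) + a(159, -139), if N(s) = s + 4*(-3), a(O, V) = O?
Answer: 40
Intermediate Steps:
N(s) = -12 + s (N(s) = s - 12 = -12 + s)
N(W) + a(159, -139) = (-12 - 107) + 159 = -119 + 159 = 40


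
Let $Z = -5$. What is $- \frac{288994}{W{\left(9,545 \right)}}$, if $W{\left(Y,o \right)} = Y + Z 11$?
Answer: $\frac{144497}{23} \approx 6282.5$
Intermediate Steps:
$W{\left(Y,o \right)} = -55 + Y$ ($W{\left(Y,o \right)} = Y - 55 = -55 + Y$)
$- \frac{288994}{W{\left(9,545 \right)}} = - \frac{288994}{-55 + 9} = - \frac{288994}{-46} = \left(-288994\right) \left(- \frac{1}{46}\right) = \frac{144497}{23}$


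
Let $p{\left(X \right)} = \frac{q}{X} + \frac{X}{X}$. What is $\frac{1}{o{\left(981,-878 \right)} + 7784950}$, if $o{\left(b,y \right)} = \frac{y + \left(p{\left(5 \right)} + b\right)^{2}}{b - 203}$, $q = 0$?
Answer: $\frac{389}{3028827273} \approx 1.2843 \cdot 10^{-7}$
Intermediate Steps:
$p{\left(X \right)} = 1$ ($p{\left(X \right)} = \frac{0}{X} + \frac{X}{X} = 0 + 1 = 1$)
$o{\left(b,y \right)} = \frac{y + \left(1 + b\right)^{2}}{-203 + b}$ ($o{\left(b,y \right)} = \frac{y + \left(1 + b\right)^{2}}{b - 203} = \frac{y + \left(1 + b\right)^{2}}{-203 + b}$)
$\frac{1}{o{\left(981,-878 \right)} + 7784950} = \frac{1}{\frac{-878 + \left(1 + 981\right)^{2}}{-203 + 981} + 7784950} = \frac{1}{\frac{-878 + 982^{2}}{778} + 7784950} = \frac{1}{\frac{-878 + 964324}{778} + 7784950} = \frac{1}{\frac{1}{778} \cdot 963446 + 7784950} = \frac{1}{\frac{481723}{389} + 7784950} = \frac{1}{\frac{3028827273}{389}} = \frac{389}{3028827273}$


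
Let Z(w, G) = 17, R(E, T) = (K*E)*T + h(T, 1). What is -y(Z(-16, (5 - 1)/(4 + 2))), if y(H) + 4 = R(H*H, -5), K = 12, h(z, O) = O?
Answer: 17343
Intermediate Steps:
R(E, T) = 1 + 12*E*T (R(E, T) = (12*E)*T + 1 = 12*E*T + 1 = 1 + 12*E*T)
y(H) = -3 - 60*H² (y(H) = -4 + (1 + 12*(H*H)*(-5)) = -4 + (1 + 12*H²*(-5)) = -4 + (1 - 60*H²) = -3 - 60*H²)
-y(Z(-16, (5 - 1)/(4 + 2))) = -(-3 - 60*17²) = -(-3 - 60*289) = -(-3 - 17340) = -1*(-17343) = 17343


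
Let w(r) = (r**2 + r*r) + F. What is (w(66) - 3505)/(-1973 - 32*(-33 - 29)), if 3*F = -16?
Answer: 15605/33 ≈ 472.88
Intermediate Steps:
F = -16/3 (F = (1/3)*(-16) = -16/3 ≈ -5.3333)
w(r) = -16/3 + 2*r**2 (w(r) = (r**2 + r*r) - 16/3 = (r**2 + r**2) - 16/3 = 2*r**2 - 16/3 = -16/3 + 2*r**2)
(w(66) - 3505)/(-1973 - 32*(-33 - 29)) = ((-16/3 + 2*66**2) - 3505)/(-1973 - 32*(-33 - 29)) = ((-16/3 + 2*4356) - 3505)/(-1973 - 32*(-62)) = ((-16/3 + 8712) - 3505)/(-1973 + 1984) = (26120/3 - 3505)/11 = (15605/3)*(1/11) = 15605/33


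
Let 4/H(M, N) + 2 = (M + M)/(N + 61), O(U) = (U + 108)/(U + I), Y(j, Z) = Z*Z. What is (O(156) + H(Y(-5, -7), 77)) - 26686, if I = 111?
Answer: -2375242/89 ≈ -26688.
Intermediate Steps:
Y(j, Z) = Z²
O(U) = (108 + U)/(111 + U) (O(U) = (U + 108)/(U + 111) = (108 + U)/(111 + U))
H(M, N) = 4/(-2 + 2*M/(61 + N)) (H(M, N) = 4/(-2 + (M + M)/(N + 61)) = 4/(-2 + (2*M)/(61 + N)) = 4/(-2 + 2*M/(61 + N)))
(O(156) + H(Y(-5, -7), 77)) - 26686 = ((108 + 156)/(111 + 156) + 2*(61 + 77)/(-61 + (-7)² - 1*77)) - 26686 = (264/267 + 2*138/(-61 + 49 - 77)) - 26686 = ((1/267)*264 + 2*138/(-89)) - 26686 = (88/89 + 2*(-1/89)*138) - 26686 = (88/89 - 276/89) - 26686 = -188/89 - 26686 = -2375242/89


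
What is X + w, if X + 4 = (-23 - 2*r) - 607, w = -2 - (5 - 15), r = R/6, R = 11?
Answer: -1889/3 ≈ -629.67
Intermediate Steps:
r = 11/6 ≈ 1.8333
w = 8 (w = -2 - 1*(-10) = -2 + 10 = 8)
X = -1913/3 (X = -4 + ((-23 - 2*11/6) - 607) = -4 + ((-23 - 11/3) - 607) = -4 + (-80/3 - 607) = -4 - 1901/3 = -1913/3 ≈ -637.67)
X + w = -1913/3 + 8 = -1889/3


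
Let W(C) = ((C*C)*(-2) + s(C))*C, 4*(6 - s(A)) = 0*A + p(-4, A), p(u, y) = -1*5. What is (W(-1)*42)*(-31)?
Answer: 13671/2 ≈ 6835.5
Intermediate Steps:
p(u, y) = -5
s(A) = 29/4 (s(A) = 6 - (0*A - 5)/4 = 6 - (0 - 5)/4 = 6 - 1/4*(-5) = 6 + 5/4 = 29/4)
W(C) = C*(29/4 - 2*C**2) (W(C) = ((C*C)*(-2) + 29/4)*C = (C**2*(-2) + 29/4)*C = (-2*C**2 + 29/4)*C = (29/4 - 2*C**2)*C = C*(29/4 - 2*C**2))
(W(-1)*42)*(-31) = (((1/4)*(-1)*(29 - 8*(-1)**2))*42)*(-31) = (((1/4)*(-1)*(29 - 8*1))*42)*(-31) = (((1/4)*(-1)*(29 - 8))*42)*(-31) = (((1/4)*(-1)*21)*42)*(-31) = -21/4*42*(-31) = -441/2*(-31) = 13671/2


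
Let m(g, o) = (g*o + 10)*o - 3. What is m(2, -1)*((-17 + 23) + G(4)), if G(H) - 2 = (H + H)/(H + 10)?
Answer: -660/7 ≈ -94.286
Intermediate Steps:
m(g, o) = -3 + o*(10 + g*o) (m(g, o) = (10 + g*o)*o - 3 = o*(10 + g*o) - 3 = -3 + o*(10 + g*o))
G(H) = 2 + 2*H/(10 + H) (G(H) = 2 + (H + H)/(H + 10) = 2 + (2*H)/(10 + H) = 2 + 2*H/(10 + H))
m(2, -1)*((-17 + 23) + G(4)) = (-3 + 10*(-1) + 2*(-1)**2)*((-17 + 23) + 4*(5 + 4)/(10 + 4)) = (-3 - 10 + 2*1)*(6 + 4*9/14) = (-3 - 10 + 2)*(6 + 4*(1/14)*9) = -11*(6 + 18/7) = -11*60/7 = -660/7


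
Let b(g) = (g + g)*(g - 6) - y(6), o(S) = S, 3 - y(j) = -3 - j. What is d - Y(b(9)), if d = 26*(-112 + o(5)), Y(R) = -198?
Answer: -2584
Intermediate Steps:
y(j) = 6 + j (y(j) = 3 - (-3 - j) = 3 + (3 + j) = 6 + j)
b(g) = -12 + 2*g*(-6 + g) (b(g) = (g + g)*(g - 6) - (6 + 6) = (2*g)*(-6 + g) - 1*12 = 2*g*(-6 + g) - 12 = -12 + 2*g*(-6 + g))
d = -2782 (d = 26*(-112 + 5) = 26*(-107) = -2782)
d - Y(b(9)) = -2782 - 1*(-198) = -2782 + 198 = -2584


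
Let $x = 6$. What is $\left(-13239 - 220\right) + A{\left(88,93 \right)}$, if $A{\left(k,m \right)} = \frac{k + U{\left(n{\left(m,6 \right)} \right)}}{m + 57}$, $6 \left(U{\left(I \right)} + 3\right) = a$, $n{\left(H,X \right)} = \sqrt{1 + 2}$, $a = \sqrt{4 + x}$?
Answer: $- \frac{403753}{30} + \frac{\sqrt{10}}{900} \approx -13458.0$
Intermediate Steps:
$a = \sqrt{10}$ ($a = \sqrt{4 + 6} = \sqrt{10} \approx 3.1623$)
$n{\left(H,X \right)} = \sqrt{3}$
$U{\left(I \right)} = -3 + \frac{\sqrt{10}}{6}$
$A{\left(k,m \right)} = \frac{-3 + k + \frac{\sqrt{10}}{6}}{57 + m}$ ($A{\left(k,m \right)} = \frac{k - \left(3 - \frac{\sqrt{10}}{6}\right)}{m + 57} = \frac{-3 + k + \frac{\sqrt{10}}{6}}{57 + m}$)
$\left(-13239 - 220\right) + A{\left(88,93 \right)} = \left(-13239 - 220\right) + \frac{-3 + 88 + \frac{\sqrt{10}}{6}}{57 + 93} = -13459 + \frac{85 + \frac{\sqrt{10}}{6}}{150} = -13459 + \left(\frac{17}{30} + \frac{\sqrt{10}}{900}\right) = - \frac{403753}{30} + \frac{\sqrt{10}}{900}$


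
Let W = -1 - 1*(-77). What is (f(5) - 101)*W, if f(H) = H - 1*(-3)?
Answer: -7068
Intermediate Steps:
f(H) = 3 + H (f(H) = H + 3 = 3 + H)
W = 76 (W = -1 + 77 = 76)
(f(5) - 101)*W = ((3 + 5) - 101)*76 = (8 - 101)*76 = -93*76 = -7068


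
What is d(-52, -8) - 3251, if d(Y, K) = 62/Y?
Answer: -84557/26 ≈ -3252.2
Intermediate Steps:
d(-52, -8) - 3251 = 62/(-52) - 3251 = 62*(-1/52) - 3251 = -31/26 - 3251 = -84557/26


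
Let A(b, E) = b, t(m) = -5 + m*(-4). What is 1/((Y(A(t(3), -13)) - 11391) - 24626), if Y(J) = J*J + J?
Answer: -1/35745 ≈ -2.7976e-5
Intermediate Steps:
t(m) = -5 - 4*m
Y(J) = J + J**2 (Y(J) = J**2 + J = J + J**2)
1/((Y(A(t(3), -13)) - 11391) - 24626) = 1/(((-5 - 4*3)*(1 + (-5 - 4*3)) - 11391) - 24626) = 1/(((-5 - 12)*(1 + (-5 - 12)) - 11391) - 24626) = 1/((-17*(1 - 17) - 11391) - 24626) = 1/((-17*(-16) - 11391) - 24626) = 1/((272 - 11391) - 24626) = 1/(-11119 - 24626) = 1/(-35745) = -1/35745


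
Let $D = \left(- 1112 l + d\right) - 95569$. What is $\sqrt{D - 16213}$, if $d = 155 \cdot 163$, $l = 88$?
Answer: $i \sqrt{184373} \approx 429.39 i$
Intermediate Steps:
$d = 25265$
$D = -168160$ ($D = \left(\left(-1112\right) 88 + 25265\right) - 95569 = \left(-97856 + 25265\right) - 95569 = -72591 - 95569 = -168160$)
$\sqrt{D - 16213} = \sqrt{-168160 - 16213} = \sqrt{-184373} = i \sqrt{184373}$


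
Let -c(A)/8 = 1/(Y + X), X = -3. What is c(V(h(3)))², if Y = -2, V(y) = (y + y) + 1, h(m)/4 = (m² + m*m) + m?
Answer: 64/25 ≈ 2.5600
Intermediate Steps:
h(m) = 4*m + 8*m² (h(m) = 4*((m² + m*m) + m) = 4*((m² + m²) + m) = 4*(2*m² + m) = 4*(m + 2*m²) = 4*m + 8*m²)
V(y) = 1 + 2*y (V(y) = 2*y + 1 = 1 + 2*y)
c(A) = 8/5 (c(A) = -8/(-2 - 3) = -8/(-5) = -8*(-⅕) = 8/5)
c(V(h(3)))² = (8/5)² = 64/25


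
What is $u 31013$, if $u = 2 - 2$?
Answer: $0$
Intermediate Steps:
$u = 0$
$u 31013 = 0 \cdot 31013 = 0$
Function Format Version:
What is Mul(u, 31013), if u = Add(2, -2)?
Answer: 0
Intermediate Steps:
u = 0
Mul(u, 31013) = Mul(0, 31013) = 0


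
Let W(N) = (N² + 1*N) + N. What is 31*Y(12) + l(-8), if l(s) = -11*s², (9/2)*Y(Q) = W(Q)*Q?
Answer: 13184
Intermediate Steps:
W(N) = N² + 2*N (W(N) = (N² + N) + N = (N + N²) + N = N² + 2*N)
Y(Q) = 2*Q²*(2 + Q)/9 (Y(Q) = 2*((Q*(2 + Q))*Q)/9 = 2*(Q²*(2 + Q))/9 = 2*Q²*(2 + Q)/9)
31*Y(12) + l(-8) = 31*((2/9)*12²*(2 + 12)) - 11*(-8)² = 31*((2/9)*144*14) - 11*64 = 31*448 - 704 = 13888 - 704 = 13184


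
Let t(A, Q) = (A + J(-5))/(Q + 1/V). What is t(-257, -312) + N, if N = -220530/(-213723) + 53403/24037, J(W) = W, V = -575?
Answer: 1257498504883243/307209845529717 ≈ 4.0933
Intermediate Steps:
t(A, Q) = (-5 + A)/(-1/575 + Q) (t(A, Q) = (A - 5)/(Q + 1/(-575)) = (-5 + A)/(Q - 1/575) = (-5 + A)/(-1/575 + Q))
N = 5571442993/1712419917 (N = -220530*(-1/213723) + 53403*(1/24037) = 73510/71241 + 53403/24037 = 5571442993/1712419917 ≈ 3.2535)
t(-257, -312) + N = 575*(5 - 1*(-257))/(1 - 575*(-312)) + 5571442993/1712419917 = 575*(5 + 257)/(1 + 179400) + 5571442993/1712419917 = 575*262/179401 + 5571442993/1712419917 = 575*(1/179401)*262 + 5571442993/1712419917 = 150650/179401 + 5571442993/1712419917 = 1257498504883243/307209845529717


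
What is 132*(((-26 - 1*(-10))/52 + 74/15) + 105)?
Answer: 940588/65 ≈ 14471.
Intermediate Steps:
132*(((-26 - 1*(-10))/52 + 74/15) + 105) = 132*(((-26 + 10)*(1/52) + 74*(1/15)) + 105) = 132*((-16*1/52 + 74/15) + 105) = 132*((-4/13 + 74/15) + 105) = 132*(902/195 + 105) = 132*(21377/195) = 940588/65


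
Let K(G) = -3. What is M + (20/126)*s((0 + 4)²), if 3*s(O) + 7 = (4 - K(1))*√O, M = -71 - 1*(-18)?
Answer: -467/9 ≈ -51.889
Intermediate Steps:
M = -53 (M = -71 + 18 = -53)
s(O) = -7/3 + 7*√O/3 (s(O) = -7/3 + ((4 - 1*(-3))*√O)/3 = -7/3 + ((4 + 3)*√O)/3 = -7/3 + (7*√O)/3 = -7/3 + 7*√O/3)
M + (20/126)*s((0 + 4)²) = -53 + (20/126)*(-7/3 + 7*√((0 + 4)²)/3) = -53 + (20*(1/126))*(-7/3 + 7*√(4²)/3) = -53 + 10*(-7/3 + 7*√16/3)/63 = -53 + 10*(-7/3 + (7/3)*4)/63 = -53 + 10*(-7/3 + 28/3)/63 = -53 + (10/63)*7 = -53 + 10/9 = -467/9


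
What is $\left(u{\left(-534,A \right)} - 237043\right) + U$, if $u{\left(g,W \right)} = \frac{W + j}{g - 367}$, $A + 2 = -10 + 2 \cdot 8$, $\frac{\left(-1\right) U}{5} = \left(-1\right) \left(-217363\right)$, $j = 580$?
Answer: $- \frac{1192796642}{901} \approx -1.3239 \cdot 10^{6}$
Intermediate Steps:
$U = -1086815$ ($U = - 5 \left(\left(-1\right) \left(-217363\right)\right) = \left(-5\right) 217363 = -1086815$)
$A = 4$ ($A = -2 + \left(-10 + 2 \cdot 8\right) = -2 + \left(-10 + 16\right) = -2 + 6 = 4$)
$u{\left(g,W \right)} = \frac{580 + W}{-367 + g}$ ($u{\left(g,W \right)} = \frac{W + 580}{g - 367} = \frac{580 + W}{-367 + g}$)
$\left(u{\left(-534,A \right)} - 237043\right) + U = \left(\frac{580 + 4}{-367 - 534} - 237043\right) - 1086815 = \left(\frac{1}{-901} \cdot 584 - 237043\right) - 1086815 = \left(\left(- \frac{1}{901}\right) 584 - 237043\right) - 1086815 = \left(- \frac{584}{901} - 237043\right) - 1086815 = - \frac{213576327}{901} - 1086815 = - \frac{1192796642}{901}$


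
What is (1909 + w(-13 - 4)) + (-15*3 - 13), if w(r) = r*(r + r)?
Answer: 2429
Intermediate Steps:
w(r) = 2*r² (w(r) = r*(2*r) = 2*r²)
(1909 + w(-13 - 4)) + (-15*3 - 13) = (1909 + 2*(-13 - 4)²) + (-15*3 - 13) = (1909 + 2*(-17)²) + (-45 - 13) = (1909 + 2*289) - 58 = (1909 + 578) - 58 = 2487 - 58 = 2429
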